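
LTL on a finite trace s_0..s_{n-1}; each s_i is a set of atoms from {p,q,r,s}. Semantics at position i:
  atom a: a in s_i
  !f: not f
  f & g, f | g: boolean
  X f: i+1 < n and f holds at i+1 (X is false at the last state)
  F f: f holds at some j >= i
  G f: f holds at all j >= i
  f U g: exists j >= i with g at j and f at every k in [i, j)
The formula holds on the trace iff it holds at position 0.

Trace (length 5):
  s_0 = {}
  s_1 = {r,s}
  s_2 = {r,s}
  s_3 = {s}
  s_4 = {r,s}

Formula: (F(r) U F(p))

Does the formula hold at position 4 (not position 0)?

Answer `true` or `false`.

Answer: false

Derivation:
s_0={}: (F(r) U F(p))=False F(r)=True r=False F(p)=False p=False
s_1={r,s}: (F(r) U F(p))=False F(r)=True r=True F(p)=False p=False
s_2={r,s}: (F(r) U F(p))=False F(r)=True r=True F(p)=False p=False
s_3={s}: (F(r) U F(p))=False F(r)=True r=False F(p)=False p=False
s_4={r,s}: (F(r) U F(p))=False F(r)=True r=True F(p)=False p=False
Evaluating at position 4: result = False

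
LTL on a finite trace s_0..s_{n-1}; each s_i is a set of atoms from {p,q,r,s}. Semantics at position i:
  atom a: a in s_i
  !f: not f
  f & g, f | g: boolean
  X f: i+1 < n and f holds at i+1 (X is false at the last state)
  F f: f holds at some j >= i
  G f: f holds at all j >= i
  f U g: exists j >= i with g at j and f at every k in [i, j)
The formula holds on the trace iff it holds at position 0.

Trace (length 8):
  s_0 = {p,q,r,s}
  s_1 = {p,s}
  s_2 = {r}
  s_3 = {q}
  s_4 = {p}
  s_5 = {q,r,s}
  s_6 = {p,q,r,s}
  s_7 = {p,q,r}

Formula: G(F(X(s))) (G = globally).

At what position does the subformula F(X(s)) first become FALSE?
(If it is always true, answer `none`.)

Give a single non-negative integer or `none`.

Answer: 6

Derivation:
s_0={p,q,r,s}: F(X(s))=True X(s)=True s=True
s_1={p,s}: F(X(s))=True X(s)=False s=True
s_2={r}: F(X(s))=True X(s)=False s=False
s_3={q}: F(X(s))=True X(s)=False s=False
s_4={p}: F(X(s))=True X(s)=True s=False
s_5={q,r,s}: F(X(s))=True X(s)=True s=True
s_6={p,q,r,s}: F(X(s))=False X(s)=False s=True
s_7={p,q,r}: F(X(s))=False X(s)=False s=False
G(F(X(s))) holds globally = False
First violation at position 6.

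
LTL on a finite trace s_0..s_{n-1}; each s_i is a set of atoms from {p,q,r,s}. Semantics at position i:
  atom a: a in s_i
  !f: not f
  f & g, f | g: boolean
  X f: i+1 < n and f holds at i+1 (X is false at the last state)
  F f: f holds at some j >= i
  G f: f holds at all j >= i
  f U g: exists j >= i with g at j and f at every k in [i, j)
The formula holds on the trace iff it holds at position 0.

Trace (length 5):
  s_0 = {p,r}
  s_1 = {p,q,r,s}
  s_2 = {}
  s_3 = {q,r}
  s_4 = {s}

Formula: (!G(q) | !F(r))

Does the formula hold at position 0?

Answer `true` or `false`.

Answer: true

Derivation:
s_0={p,r}: (!G(q) | !F(r))=True !G(q)=True G(q)=False q=False !F(r)=False F(r)=True r=True
s_1={p,q,r,s}: (!G(q) | !F(r))=True !G(q)=True G(q)=False q=True !F(r)=False F(r)=True r=True
s_2={}: (!G(q) | !F(r))=True !G(q)=True G(q)=False q=False !F(r)=False F(r)=True r=False
s_3={q,r}: (!G(q) | !F(r))=True !G(q)=True G(q)=False q=True !F(r)=False F(r)=True r=True
s_4={s}: (!G(q) | !F(r))=True !G(q)=True G(q)=False q=False !F(r)=True F(r)=False r=False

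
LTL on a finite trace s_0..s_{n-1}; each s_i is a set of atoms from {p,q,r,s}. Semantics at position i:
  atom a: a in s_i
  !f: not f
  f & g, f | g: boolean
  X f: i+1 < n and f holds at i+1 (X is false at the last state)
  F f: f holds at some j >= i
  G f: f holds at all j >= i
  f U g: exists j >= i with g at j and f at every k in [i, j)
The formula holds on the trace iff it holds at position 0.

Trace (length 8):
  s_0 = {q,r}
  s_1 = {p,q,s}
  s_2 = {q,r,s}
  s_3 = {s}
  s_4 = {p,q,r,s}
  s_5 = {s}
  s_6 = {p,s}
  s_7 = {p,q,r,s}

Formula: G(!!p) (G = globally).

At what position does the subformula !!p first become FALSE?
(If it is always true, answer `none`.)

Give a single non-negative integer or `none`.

Answer: 0

Derivation:
s_0={q,r}: !!p=False !p=True p=False
s_1={p,q,s}: !!p=True !p=False p=True
s_2={q,r,s}: !!p=False !p=True p=False
s_3={s}: !!p=False !p=True p=False
s_4={p,q,r,s}: !!p=True !p=False p=True
s_5={s}: !!p=False !p=True p=False
s_6={p,s}: !!p=True !p=False p=True
s_7={p,q,r,s}: !!p=True !p=False p=True
G(!!p) holds globally = False
First violation at position 0.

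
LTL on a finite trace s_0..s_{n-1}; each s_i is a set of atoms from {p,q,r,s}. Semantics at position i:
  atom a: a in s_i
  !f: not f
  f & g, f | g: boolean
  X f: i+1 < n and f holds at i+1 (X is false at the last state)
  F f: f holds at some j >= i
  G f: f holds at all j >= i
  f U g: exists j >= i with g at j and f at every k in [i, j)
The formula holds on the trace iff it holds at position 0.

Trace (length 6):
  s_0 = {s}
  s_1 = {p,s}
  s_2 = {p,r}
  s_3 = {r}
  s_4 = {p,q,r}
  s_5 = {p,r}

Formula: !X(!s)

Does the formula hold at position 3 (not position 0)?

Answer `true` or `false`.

s_0={s}: !X(!s)=True X(!s)=False !s=False s=True
s_1={p,s}: !X(!s)=False X(!s)=True !s=False s=True
s_2={p,r}: !X(!s)=False X(!s)=True !s=True s=False
s_3={r}: !X(!s)=False X(!s)=True !s=True s=False
s_4={p,q,r}: !X(!s)=False X(!s)=True !s=True s=False
s_5={p,r}: !X(!s)=True X(!s)=False !s=True s=False
Evaluating at position 3: result = False

Answer: false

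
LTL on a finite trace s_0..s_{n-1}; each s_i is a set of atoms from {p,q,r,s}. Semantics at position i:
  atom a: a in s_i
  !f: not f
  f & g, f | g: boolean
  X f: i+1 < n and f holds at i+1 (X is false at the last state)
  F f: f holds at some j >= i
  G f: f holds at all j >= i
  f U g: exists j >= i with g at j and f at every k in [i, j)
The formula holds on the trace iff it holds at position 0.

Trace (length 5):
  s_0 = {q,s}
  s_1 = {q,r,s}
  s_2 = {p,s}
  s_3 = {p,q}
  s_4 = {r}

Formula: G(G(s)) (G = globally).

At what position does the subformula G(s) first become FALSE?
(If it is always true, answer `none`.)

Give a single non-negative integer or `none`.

Answer: 0

Derivation:
s_0={q,s}: G(s)=False s=True
s_1={q,r,s}: G(s)=False s=True
s_2={p,s}: G(s)=False s=True
s_3={p,q}: G(s)=False s=False
s_4={r}: G(s)=False s=False
G(G(s)) holds globally = False
First violation at position 0.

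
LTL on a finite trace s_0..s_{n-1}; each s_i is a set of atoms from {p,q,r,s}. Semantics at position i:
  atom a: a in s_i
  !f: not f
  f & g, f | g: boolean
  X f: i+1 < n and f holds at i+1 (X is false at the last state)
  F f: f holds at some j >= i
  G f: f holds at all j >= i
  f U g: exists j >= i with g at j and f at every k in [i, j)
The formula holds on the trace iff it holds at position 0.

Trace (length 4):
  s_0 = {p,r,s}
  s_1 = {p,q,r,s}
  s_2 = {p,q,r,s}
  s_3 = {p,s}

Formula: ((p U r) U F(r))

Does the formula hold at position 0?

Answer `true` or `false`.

s_0={p,r,s}: ((p U r) U F(r))=True (p U r)=True p=True r=True F(r)=True
s_1={p,q,r,s}: ((p U r) U F(r))=True (p U r)=True p=True r=True F(r)=True
s_2={p,q,r,s}: ((p U r) U F(r))=True (p U r)=True p=True r=True F(r)=True
s_3={p,s}: ((p U r) U F(r))=False (p U r)=False p=True r=False F(r)=False

Answer: true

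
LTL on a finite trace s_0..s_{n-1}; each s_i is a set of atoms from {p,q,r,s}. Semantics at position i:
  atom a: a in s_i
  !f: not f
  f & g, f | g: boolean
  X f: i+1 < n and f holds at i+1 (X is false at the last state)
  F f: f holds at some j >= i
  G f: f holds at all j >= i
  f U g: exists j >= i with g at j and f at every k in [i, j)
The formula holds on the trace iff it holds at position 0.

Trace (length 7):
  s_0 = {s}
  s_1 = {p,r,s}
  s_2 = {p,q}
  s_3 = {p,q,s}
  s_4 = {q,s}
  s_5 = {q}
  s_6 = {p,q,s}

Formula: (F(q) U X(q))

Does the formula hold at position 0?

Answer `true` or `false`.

Answer: true

Derivation:
s_0={s}: (F(q) U X(q))=True F(q)=True q=False X(q)=False
s_1={p,r,s}: (F(q) U X(q))=True F(q)=True q=False X(q)=True
s_2={p,q}: (F(q) U X(q))=True F(q)=True q=True X(q)=True
s_3={p,q,s}: (F(q) U X(q))=True F(q)=True q=True X(q)=True
s_4={q,s}: (F(q) U X(q))=True F(q)=True q=True X(q)=True
s_5={q}: (F(q) U X(q))=True F(q)=True q=True X(q)=True
s_6={p,q,s}: (F(q) U X(q))=False F(q)=True q=True X(q)=False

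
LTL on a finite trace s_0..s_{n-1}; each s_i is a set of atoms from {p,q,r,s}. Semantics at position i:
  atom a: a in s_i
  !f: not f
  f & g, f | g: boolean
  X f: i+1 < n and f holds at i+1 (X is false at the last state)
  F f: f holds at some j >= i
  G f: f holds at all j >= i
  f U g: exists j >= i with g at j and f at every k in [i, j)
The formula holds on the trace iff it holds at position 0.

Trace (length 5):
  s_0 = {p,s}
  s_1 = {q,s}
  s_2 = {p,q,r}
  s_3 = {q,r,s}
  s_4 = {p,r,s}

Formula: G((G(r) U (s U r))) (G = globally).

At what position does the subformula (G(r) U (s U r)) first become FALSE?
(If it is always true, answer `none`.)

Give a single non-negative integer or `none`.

Answer: none

Derivation:
s_0={p,s}: (G(r) U (s U r))=True G(r)=False r=False (s U r)=True s=True
s_1={q,s}: (G(r) U (s U r))=True G(r)=False r=False (s U r)=True s=True
s_2={p,q,r}: (G(r) U (s U r))=True G(r)=True r=True (s U r)=True s=False
s_3={q,r,s}: (G(r) U (s U r))=True G(r)=True r=True (s U r)=True s=True
s_4={p,r,s}: (G(r) U (s U r))=True G(r)=True r=True (s U r)=True s=True
G((G(r) U (s U r))) holds globally = True
No violation — formula holds at every position.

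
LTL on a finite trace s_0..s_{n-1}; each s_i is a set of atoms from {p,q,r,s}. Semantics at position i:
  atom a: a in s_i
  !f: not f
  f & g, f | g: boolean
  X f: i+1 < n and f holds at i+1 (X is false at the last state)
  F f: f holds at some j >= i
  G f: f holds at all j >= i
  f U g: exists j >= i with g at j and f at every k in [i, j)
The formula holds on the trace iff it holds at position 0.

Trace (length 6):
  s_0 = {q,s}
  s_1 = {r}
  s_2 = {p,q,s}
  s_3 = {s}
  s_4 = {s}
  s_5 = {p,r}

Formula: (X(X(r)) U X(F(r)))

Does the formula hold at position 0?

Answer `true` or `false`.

s_0={q,s}: (X(X(r)) U X(F(r)))=True X(X(r))=False X(r)=True r=False X(F(r))=True F(r)=True
s_1={r}: (X(X(r)) U X(F(r)))=True X(X(r))=False X(r)=False r=True X(F(r))=True F(r)=True
s_2={p,q,s}: (X(X(r)) U X(F(r)))=True X(X(r))=False X(r)=False r=False X(F(r))=True F(r)=True
s_3={s}: (X(X(r)) U X(F(r)))=True X(X(r))=True X(r)=False r=False X(F(r))=True F(r)=True
s_4={s}: (X(X(r)) U X(F(r)))=True X(X(r))=False X(r)=True r=False X(F(r))=True F(r)=True
s_5={p,r}: (X(X(r)) U X(F(r)))=False X(X(r))=False X(r)=False r=True X(F(r))=False F(r)=True

Answer: true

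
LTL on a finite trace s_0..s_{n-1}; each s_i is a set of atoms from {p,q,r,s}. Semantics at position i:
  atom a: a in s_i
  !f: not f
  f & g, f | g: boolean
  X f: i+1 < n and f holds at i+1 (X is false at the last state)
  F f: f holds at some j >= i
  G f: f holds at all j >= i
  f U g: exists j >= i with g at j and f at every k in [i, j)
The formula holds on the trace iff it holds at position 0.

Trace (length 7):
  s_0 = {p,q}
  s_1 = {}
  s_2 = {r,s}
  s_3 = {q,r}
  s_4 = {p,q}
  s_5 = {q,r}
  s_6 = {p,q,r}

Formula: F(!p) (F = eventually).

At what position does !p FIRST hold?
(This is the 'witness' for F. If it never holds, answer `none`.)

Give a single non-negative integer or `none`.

Answer: 1

Derivation:
s_0={p,q}: !p=False p=True
s_1={}: !p=True p=False
s_2={r,s}: !p=True p=False
s_3={q,r}: !p=True p=False
s_4={p,q}: !p=False p=True
s_5={q,r}: !p=True p=False
s_6={p,q,r}: !p=False p=True
F(!p) holds; first witness at position 1.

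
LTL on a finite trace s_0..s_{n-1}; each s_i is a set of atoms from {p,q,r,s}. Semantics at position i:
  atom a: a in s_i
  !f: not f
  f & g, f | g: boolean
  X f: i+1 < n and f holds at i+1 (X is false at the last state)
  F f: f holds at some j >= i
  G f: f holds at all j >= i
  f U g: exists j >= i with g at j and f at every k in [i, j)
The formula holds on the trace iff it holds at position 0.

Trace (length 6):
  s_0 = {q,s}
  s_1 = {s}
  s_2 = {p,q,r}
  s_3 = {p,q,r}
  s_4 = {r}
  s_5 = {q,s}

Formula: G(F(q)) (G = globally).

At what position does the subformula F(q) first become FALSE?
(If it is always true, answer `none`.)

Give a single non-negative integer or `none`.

Answer: none

Derivation:
s_0={q,s}: F(q)=True q=True
s_1={s}: F(q)=True q=False
s_2={p,q,r}: F(q)=True q=True
s_3={p,q,r}: F(q)=True q=True
s_4={r}: F(q)=True q=False
s_5={q,s}: F(q)=True q=True
G(F(q)) holds globally = True
No violation — formula holds at every position.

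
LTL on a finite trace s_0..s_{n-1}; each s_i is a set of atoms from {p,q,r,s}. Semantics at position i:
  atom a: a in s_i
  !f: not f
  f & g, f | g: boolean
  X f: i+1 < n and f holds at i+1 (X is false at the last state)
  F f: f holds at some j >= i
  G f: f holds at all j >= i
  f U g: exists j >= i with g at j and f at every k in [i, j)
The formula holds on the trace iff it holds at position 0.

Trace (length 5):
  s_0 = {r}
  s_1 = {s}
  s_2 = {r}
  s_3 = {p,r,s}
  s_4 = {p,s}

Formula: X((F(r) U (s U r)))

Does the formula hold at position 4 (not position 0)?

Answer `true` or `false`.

Answer: false

Derivation:
s_0={r}: X((F(r) U (s U r)))=True (F(r) U (s U r))=True F(r)=True r=True (s U r)=True s=False
s_1={s}: X((F(r) U (s U r)))=True (F(r) U (s U r))=True F(r)=True r=False (s U r)=True s=True
s_2={r}: X((F(r) U (s U r)))=True (F(r) U (s U r))=True F(r)=True r=True (s U r)=True s=False
s_3={p,r,s}: X((F(r) U (s U r)))=False (F(r) U (s U r))=True F(r)=True r=True (s U r)=True s=True
s_4={p,s}: X((F(r) U (s U r)))=False (F(r) U (s U r))=False F(r)=False r=False (s U r)=False s=True
Evaluating at position 4: result = False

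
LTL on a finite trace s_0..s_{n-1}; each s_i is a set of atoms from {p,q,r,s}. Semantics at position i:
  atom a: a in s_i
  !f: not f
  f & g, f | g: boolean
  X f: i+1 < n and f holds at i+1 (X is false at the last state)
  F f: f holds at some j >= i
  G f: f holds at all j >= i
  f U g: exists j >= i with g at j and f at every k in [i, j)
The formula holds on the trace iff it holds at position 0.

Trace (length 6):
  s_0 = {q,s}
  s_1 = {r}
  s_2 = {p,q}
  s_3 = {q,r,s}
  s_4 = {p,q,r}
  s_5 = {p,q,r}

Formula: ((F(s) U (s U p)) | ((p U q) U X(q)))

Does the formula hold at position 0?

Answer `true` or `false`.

s_0={q,s}: ((F(s) U (s U p)) | ((p U q) U X(q)))=True (F(s) U (s U p))=True F(s)=True s=True (s U p)=False p=False ((p U q) U X(q))=True (p U q)=True q=True X(q)=False
s_1={r}: ((F(s) U (s U p)) | ((p U q) U X(q)))=True (F(s) U (s U p))=True F(s)=True s=False (s U p)=False p=False ((p U q) U X(q))=True (p U q)=False q=False X(q)=True
s_2={p,q}: ((F(s) U (s U p)) | ((p U q) U X(q)))=True (F(s) U (s U p))=True F(s)=True s=False (s U p)=True p=True ((p U q) U X(q))=True (p U q)=True q=True X(q)=True
s_3={q,r,s}: ((F(s) U (s U p)) | ((p U q) U X(q)))=True (F(s) U (s U p))=True F(s)=True s=True (s U p)=True p=False ((p U q) U X(q))=True (p U q)=True q=True X(q)=True
s_4={p,q,r}: ((F(s) U (s U p)) | ((p U q) U X(q)))=True (F(s) U (s U p))=True F(s)=False s=False (s U p)=True p=True ((p U q) U X(q))=True (p U q)=True q=True X(q)=True
s_5={p,q,r}: ((F(s) U (s U p)) | ((p U q) U X(q)))=True (F(s) U (s U p))=True F(s)=False s=False (s U p)=True p=True ((p U q) U X(q))=False (p U q)=True q=True X(q)=False

Answer: true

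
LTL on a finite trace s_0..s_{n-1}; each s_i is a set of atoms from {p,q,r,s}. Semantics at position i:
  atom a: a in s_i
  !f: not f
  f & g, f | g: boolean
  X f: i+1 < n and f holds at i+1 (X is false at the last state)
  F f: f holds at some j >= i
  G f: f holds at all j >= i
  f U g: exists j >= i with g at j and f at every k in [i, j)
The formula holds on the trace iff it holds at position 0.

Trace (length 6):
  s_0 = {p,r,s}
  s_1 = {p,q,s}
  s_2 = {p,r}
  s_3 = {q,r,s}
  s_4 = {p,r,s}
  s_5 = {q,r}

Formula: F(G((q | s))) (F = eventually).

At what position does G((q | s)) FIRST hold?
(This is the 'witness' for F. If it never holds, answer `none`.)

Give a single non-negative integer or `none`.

s_0={p,r,s}: G((q | s))=False (q | s)=True q=False s=True
s_1={p,q,s}: G((q | s))=False (q | s)=True q=True s=True
s_2={p,r}: G((q | s))=False (q | s)=False q=False s=False
s_3={q,r,s}: G((q | s))=True (q | s)=True q=True s=True
s_4={p,r,s}: G((q | s))=True (q | s)=True q=False s=True
s_5={q,r}: G((q | s))=True (q | s)=True q=True s=False
F(G((q | s))) holds; first witness at position 3.

Answer: 3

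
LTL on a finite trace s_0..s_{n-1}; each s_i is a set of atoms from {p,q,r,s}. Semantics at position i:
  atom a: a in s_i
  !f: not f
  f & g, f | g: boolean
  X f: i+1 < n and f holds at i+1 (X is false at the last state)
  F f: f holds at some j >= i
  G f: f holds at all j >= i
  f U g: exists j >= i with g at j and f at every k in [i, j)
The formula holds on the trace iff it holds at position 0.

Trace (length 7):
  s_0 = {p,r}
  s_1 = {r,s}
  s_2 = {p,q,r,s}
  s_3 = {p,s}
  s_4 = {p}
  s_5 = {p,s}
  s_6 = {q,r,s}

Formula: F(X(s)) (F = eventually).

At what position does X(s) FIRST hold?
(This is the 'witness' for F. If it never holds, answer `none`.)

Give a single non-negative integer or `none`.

Answer: 0

Derivation:
s_0={p,r}: X(s)=True s=False
s_1={r,s}: X(s)=True s=True
s_2={p,q,r,s}: X(s)=True s=True
s_3={p,s}: X(s)=False s=True
s_4={p}: X(s)=True s=False
s_5={p,s}: X(s)=True s=True
s_6={q,r,s}: X(s)=False s=True
F(X(s)) holds; first witness at position 0.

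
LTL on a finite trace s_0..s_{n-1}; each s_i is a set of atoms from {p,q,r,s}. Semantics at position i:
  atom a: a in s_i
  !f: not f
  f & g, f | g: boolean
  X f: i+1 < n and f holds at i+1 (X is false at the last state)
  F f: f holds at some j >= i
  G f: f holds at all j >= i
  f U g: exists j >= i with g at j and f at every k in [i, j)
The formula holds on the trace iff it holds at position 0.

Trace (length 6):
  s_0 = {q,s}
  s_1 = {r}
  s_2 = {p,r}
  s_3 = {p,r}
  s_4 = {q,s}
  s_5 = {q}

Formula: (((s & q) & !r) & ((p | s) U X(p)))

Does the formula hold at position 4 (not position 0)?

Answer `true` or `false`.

s_0={q,s}: (((s & q) & !r) & ((p | s) U X(p)))=True ((s & q) & !r)=True (s & q)=True s=True q=True !r=True r=False ((p | s) U X(p))=True (p | s)=True p=False X(p)=False
s_1={r}: (((s & q) & !r) & ((p | s) U X(p)))=False ((s & q) & !r)=False (s & q)=False s=False q=False !r=False r=True ((p | s) U X(p))=True (p | s)=False p=False X(p)=True
s_2={p,r}: (((s & q) & !r) & ((p | s) U X(p)))=False ((s & q) & !r)=False (s & q)=False s=False q=False !r=False r=True ((p | s) U X(p))=True (p | s)=True p=True X(p)=True
s_3={p,r}: (((s & q) & !r) & ((p | s) U X(p)))=False ((s & q) & !r)=False (s & q)=False s=False q=False !r=False r=True ((p | s) U X(p))=False (p | s)=True p=True X(p)=False
s_4={q,s}: (((s & q) & !r) & ((p | s) U X(p)))=False ((s & q) & !r)=True (s & q)=True s=True q=True !r=True r=False ((p | s) U X(p))=False (p | s)=True p=False X(p)=False
s_5={q}: (((s & q) & !r) & ((p | s) U X(p)))=False ((s & q) & !r)=False (s & q)=False s=False q=True !r=True r=False ((p | s) U X(p))=False (p | s)=False p=False X(p)=False
Evaluating at position 4: result = False

Answer: false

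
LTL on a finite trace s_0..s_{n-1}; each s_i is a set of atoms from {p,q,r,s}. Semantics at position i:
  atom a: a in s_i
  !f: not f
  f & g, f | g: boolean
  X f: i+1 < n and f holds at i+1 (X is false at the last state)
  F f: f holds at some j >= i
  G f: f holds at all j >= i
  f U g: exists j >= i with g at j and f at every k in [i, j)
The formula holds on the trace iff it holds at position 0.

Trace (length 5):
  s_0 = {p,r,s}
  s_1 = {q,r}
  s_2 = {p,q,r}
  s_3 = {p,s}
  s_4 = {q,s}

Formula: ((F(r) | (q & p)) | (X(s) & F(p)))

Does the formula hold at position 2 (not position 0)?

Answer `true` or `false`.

s_0={p,r,s}: ((F(r) | (q & p)) | (X(s) & F(p)))=True (F(r) | (q & p))=True F(r)=True r=True (q & p)=False q=False p=True (X(s) & F(p))=False X(s)=False s=True F(p)=True
s_1={q,r}: ((F(r) | (q & p)) | (X(s) & F(p)))=True (F(r) | (q & p))=True F(r)=True r=True (q & p)=False q=True p=False (X(s) & F(p))=False X(s)=False s=False F(p)=True
s_2={p,q,r}: ((F(r) | (q & p)) | (X(s) & F(p)))=True (F(r) | (q & p))=True F(r)=True r=True (q & p)=True q=True p=True (X(s) & F(p))=True X(s)=True s=False F(p)=True
s_3={p,s}: ((F(r) | (q & p)) | (X(s) & F(p)))=True (F(r) | (q & p))=False F(r)=False r=False (q & p)=False q=False p=True (X(s) & F(p))=True X(s)=True s=True F(p)=True
s_4={q,s}: ((F(r) | (q & p)) | (X(s) & F(p)))=False (F(r) | (q & p))=False F(r)=False r=False (q & p)=False q=True p=False (X(s) & F(p))=False X(s)=False s=True F(p)=False
Evaluating at position 2: result = True

Answer: true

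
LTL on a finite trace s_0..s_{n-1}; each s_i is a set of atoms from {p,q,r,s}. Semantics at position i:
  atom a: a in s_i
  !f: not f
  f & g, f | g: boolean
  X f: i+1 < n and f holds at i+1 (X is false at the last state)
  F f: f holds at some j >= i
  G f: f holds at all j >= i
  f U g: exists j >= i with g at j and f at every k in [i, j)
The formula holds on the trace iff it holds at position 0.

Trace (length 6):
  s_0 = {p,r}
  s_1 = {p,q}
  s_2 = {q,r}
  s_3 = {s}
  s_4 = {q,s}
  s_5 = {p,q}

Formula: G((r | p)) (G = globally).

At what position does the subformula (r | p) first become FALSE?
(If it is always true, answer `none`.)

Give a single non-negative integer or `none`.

Answer: 3

Derivation:
s_0={p,r}: (r | p)=True r=True p=True
s_1={p,q}: (r | p)=True r=False p=True
s_2={q,r}: (r | p)=True r=True p=False
s_3={s}: (r | p)=False r=False p=False
s_4={q,s}: (r | p)=False r=False p=False
s_5={p,q}: (r | p)=True r=False p=True
G((r | p)) holds globally = False
First violation at position 3.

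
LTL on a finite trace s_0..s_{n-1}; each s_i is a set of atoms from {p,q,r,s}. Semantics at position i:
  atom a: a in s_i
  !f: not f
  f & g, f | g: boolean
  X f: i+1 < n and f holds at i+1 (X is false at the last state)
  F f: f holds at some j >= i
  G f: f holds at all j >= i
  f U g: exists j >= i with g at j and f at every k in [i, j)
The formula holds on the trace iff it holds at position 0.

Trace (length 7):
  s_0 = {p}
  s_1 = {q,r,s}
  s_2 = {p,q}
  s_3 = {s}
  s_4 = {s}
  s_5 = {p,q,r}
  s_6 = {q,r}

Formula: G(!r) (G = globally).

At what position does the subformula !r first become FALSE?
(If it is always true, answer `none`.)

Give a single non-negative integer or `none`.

s_0={p}: !r=True r=False
s_1={q,r,s}: !r=False r=True
s_2={p,q}: !r=True r=False
s_3={s}: !r=True r=False
s_4={s}: !r=True r=False
s_5={p,q,r}: !r=False r=True
s_6={q,r}: !r=False r=True
G(!r) holds globally = False
First violation at position 1.

Answer: 1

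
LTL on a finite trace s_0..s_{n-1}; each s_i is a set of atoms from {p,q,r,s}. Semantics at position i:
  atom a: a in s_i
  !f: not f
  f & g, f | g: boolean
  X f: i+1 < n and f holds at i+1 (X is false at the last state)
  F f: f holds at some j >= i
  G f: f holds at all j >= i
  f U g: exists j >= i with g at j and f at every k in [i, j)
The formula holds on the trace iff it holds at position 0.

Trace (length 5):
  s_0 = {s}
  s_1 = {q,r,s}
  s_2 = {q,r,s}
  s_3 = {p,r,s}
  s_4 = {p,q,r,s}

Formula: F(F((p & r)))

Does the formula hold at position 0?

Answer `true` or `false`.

s_0={s}: F(F((p & r)))=True F((p & r))=True (p & r)=False p=False r=False
s_1={q,r,s}: F(F((p & r)))=True F((p & r))=True (p & r)=False p=False r=True
s_2={q,r,s}: F(F((p & r)))=True F((p & r))=True (p & r)=False p=False r=True
s_3={p,r,s}: F(F((p & r)))=True F((p & r))=True (p & r)=True p=True r=True
s_4={p,q,r,s}: F(F((p & r)))=True F((p & r))=True (p & r)=True p=True r=True

Answer: true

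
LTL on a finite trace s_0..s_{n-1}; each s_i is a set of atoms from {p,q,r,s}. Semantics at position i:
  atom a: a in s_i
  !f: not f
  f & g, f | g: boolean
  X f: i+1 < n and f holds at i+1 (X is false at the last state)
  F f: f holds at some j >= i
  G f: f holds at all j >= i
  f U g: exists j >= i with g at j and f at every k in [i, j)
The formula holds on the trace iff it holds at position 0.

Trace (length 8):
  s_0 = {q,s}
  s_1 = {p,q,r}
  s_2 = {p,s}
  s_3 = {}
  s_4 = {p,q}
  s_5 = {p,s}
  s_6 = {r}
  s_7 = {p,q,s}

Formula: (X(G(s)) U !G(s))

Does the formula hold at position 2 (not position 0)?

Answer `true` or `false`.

Answer: true

Derivation:
s_0={q,s}: (X(G(s)) U !G(s))=True X(G(s))=False G(s)=False s=True !G(s)=True
s_1={p,q,r}: (X(G(s)) U !G(s))=True X(G(s))=False G(s)=False s=False !G(s)=True
s_2={p,s}: (X(G(s)) U !G(s))=True X(G(s))=False G(s)=False s=True !G(s)=True
s_3={}: (X(G(s)) U !G(s))=True X(G(s))=False G(s)=False s=False !G(s)=True
s_4={p,q}: (X(G(s)) U !G(s))=True X(G(s))=False G(s)=False s=False !G(s)=True
s_5={p,s}: (X(G(s)) U !G(s))=True X(G(s))=False G(s)=False s=True !G(s)=True
s_6={r}: (X(G(s)) U !G(s))=True X(G(s))=True G(s)=False s=False !G(s)=True
s_7={p,q,s}: (X(G(s)) U !G(s))=False X(G(s))=False G(s)=True s=True !G(s)=False
Evaluating at position 2: result = True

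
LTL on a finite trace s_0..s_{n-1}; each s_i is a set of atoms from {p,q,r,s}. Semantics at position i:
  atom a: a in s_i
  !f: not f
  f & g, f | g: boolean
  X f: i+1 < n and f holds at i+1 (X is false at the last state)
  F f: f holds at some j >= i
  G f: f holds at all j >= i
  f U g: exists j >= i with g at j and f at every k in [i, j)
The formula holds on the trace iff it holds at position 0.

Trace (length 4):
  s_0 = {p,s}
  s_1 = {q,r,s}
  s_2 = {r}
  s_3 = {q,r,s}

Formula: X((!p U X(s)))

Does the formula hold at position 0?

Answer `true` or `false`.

s_0={p,s}: X((!p U X(s)))=True (!p U X(s))=True !p=False p=True X(s)=True s=True
s_1={q,r,s}: X((!p U X(s)))=True (!p U X(s))=True !p=True p=False X(s)=False s=True
s_2={r}: X((!p U X(s)))=False (!p U X(s))=True !p=True p=False X(s)=True s=False
s_3={q,r,s}: X((!p U X(s)))=False (!p U X(s))=False !p=True p=False X(s)=False s=True

Answer: true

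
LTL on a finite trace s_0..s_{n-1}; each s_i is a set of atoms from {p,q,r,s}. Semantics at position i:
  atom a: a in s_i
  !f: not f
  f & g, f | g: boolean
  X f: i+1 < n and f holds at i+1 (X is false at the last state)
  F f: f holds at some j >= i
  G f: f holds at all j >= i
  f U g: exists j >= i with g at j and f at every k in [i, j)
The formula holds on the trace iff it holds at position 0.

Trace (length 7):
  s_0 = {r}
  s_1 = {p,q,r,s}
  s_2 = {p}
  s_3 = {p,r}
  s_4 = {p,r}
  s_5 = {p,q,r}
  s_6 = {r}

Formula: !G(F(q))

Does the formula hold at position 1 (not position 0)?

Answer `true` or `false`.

Answer: true

Derivation:
s_0={r}: !G(F(q))=True G(F(q))=False F(q)=True q=False
s_1={p,q,r,s}: !G(F(q))=True G(F(q))=False F(q)=True q=True
s_2={p}: !G(F(q))=True G(F(q))=False F(q)=True q=False
s_3={p,r}: !G(F(q))=True G(F(q))=False F(q)=True q=False
s_4={p,r}: !G(F(q))=True G(F(q))=False F(q)=True q=False
s_5={p,q,r}: !G(F(q))=True G(F(q))=False F(q)=True q=True
s_6={r}: !G(F(q))=True G(F(q))=False F(q)=False q=False
Evaluating at position 1: result = True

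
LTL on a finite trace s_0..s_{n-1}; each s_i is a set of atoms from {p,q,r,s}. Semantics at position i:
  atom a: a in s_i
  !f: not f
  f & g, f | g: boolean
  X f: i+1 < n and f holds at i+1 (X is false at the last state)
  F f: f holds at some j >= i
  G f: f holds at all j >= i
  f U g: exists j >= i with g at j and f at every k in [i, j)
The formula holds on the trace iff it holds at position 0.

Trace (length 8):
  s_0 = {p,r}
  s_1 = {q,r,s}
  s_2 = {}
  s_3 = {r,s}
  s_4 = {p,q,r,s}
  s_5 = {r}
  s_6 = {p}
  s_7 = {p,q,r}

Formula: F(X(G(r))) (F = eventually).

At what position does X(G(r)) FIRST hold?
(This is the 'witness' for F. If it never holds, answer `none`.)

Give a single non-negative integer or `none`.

Answer: 6

Derivation:
s_0={p,r}: X(G(r))=False G(r)=False r=True
s_1={q,r,s}: X(G(r))=False G(r)=False r=True
s_2={}: X(G(r))=False G(r)=False r=False
s_3={r,s}: X(G(r))=False G(r)=False r=True
s_4={p,q,r,s}: X(G(r))=False G(r)=False r=True
s_5={r}: X(G(r))=False G(r)=False r=True
s_6={p}: X(G(r))=True G(r)=False r=False
s_7={p,q,r}: X(G(r))=False G(r)=True r=True
F(X(G(r))) holds; first witness at position 6.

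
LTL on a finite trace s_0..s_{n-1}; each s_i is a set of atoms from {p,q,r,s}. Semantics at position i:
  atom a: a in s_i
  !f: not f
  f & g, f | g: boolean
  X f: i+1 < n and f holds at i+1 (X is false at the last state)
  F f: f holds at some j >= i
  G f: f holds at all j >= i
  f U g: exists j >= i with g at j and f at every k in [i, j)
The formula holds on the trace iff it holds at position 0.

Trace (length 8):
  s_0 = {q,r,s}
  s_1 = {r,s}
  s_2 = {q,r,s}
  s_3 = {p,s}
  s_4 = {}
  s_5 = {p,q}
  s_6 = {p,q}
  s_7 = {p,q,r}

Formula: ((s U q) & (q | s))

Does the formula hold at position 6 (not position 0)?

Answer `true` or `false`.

Answer: true

Derivation:
s_0={q,r,s}: ((s U q) & (q | s))=True (s U q)=True s=True q=True (q | s)=True
s_1={r,s}: ((s U q) & (q | s))=True (s U q)=True s=True q=False (q | s)=True
s_2={q,r,s}: ((s U q) & (q | s))=True (s U q)=True s=True q=True (q | s)=True
s_3={p,s}: ((s U q) & (q | s))=False (s U q)=False s=True q=False (q | s)=True
s_4={}: ((s U q) & (q | s))=False (s U q)=False s=False q=False (q | s)=False
s_5={p,q}: ((s U q) & (q | s))=True (s U q)=True s=False q=True (q | s)=True
s_6={p,q}: ((s U q) & (q | s))=True (s U q)=True s=False q=True (q | s)=True
s_7={p,q,r}: ((s U q) & (q | s))=True (s U q)=True s=False q=True (q | s)=True
Evaluating at position 6: result = True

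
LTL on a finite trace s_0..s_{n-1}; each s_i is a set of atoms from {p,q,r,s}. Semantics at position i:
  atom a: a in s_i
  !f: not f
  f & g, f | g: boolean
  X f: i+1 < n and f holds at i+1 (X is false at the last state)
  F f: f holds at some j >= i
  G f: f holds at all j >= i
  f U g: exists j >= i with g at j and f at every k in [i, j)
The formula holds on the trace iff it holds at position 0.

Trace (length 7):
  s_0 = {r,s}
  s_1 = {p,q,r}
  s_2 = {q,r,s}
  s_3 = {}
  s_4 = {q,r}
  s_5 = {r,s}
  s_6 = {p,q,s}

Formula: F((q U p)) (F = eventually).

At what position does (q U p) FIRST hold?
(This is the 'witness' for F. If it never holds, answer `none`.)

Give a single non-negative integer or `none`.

s_0={r,s}: (q U p)=False q=False p=False
s_1={p,q,r}: (q U p)=True q=True p=True
s_2={q,r,s}: (q U p)=False q=True p=False
s_3={}: (q U p)=False q=False p=False
s_4={q,r}: (q U p)=False q=True p=False
s_5={r,s}: (q U p)=False q=False p=False
s_6={p,q,s}: (q U p)=True q=True p=True
F((q U p)) holds; first witness at position 1.

Answer: 1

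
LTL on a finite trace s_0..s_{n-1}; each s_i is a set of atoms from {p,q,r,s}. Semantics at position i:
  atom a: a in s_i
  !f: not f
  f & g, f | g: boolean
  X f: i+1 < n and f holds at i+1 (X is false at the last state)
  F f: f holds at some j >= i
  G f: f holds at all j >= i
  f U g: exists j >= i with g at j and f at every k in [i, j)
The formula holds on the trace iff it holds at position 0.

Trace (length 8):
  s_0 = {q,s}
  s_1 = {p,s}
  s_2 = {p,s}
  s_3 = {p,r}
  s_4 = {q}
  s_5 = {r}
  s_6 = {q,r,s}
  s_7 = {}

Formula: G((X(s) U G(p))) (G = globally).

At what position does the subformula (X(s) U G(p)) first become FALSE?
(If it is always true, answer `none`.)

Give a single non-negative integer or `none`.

s_0={q,s}: (X(s) U G(p))=False X(s)=True s=True G(p)=False p=False
s_1={p,s}: (X(s) U G(p))=False X(s)=True s=True G(p)=False p=True
s_2={p,s}: (X(s) U G(p))=False X(s)=False s=True G(p)=False p=True
s_3={p,r}: (X(s) U G(p))=False X(s)=False s=False G(p)=False p=True
s_4={q}: (X(s) U G(p))=False X(s)=False s=False G(p)=False p=False
s_5={r}: (X(s) U G(p))=False X(s)=True s=False G(p)=False p=False
s_6={q,r,s}: (X(s) U G(p))=False X(s)=False s=True G(p)=False p=False
s_7={}: (X(s) U G(p))=False X(s)=False s=False G(p)=False p=False
G((X(s) U G(p))) holds globally = False
First violation at position 0.

Answer: 0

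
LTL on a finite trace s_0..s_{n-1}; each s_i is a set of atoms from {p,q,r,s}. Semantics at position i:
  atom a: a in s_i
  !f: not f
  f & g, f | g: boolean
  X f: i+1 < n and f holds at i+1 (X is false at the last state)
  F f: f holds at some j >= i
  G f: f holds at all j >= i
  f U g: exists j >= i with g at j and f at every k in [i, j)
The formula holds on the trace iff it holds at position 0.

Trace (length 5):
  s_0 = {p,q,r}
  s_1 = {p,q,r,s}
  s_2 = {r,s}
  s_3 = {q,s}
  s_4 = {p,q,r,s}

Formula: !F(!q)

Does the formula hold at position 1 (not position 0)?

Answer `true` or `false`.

Answer: false

Derivation:
s_0={p,q,r}: !F(!q)=False F(!q)=True !q=False q=True
s_1={p,q,r,s}: !F(!q)=False F(!q)=True !q=False q=True
s_2={r,s}: !F(!q)=False F(!q)=True !q=True q=False
s_3={q,s}: !F(!q)=True F(!q)=False !q=False q=True
s_4={p,q,r,s}: !F(!q)=True F(!q)=False !q=False q=True
Evaluating at position 1: result = False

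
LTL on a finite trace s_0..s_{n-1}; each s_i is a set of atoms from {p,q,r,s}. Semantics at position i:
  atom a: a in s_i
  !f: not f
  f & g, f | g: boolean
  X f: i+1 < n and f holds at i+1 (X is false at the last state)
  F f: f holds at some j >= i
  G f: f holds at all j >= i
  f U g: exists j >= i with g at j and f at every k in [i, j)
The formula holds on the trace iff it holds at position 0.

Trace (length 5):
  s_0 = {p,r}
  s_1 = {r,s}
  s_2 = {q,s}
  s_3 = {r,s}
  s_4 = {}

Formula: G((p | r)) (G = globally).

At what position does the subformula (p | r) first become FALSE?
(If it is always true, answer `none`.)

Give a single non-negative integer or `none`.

s_0={p,r}: (p | r)=True p=True r=True
s_1={r,s}: (p | r)=True p=False r=True
s_2={q,s}: (p | r)=False p=False r=False
s_3={r,s}: (p | r)=True p=False r=True
s_4={}: (p | r)=False p=False r=False
G((p | r)) holds globally = False
First violation at position 2.

Answer: 2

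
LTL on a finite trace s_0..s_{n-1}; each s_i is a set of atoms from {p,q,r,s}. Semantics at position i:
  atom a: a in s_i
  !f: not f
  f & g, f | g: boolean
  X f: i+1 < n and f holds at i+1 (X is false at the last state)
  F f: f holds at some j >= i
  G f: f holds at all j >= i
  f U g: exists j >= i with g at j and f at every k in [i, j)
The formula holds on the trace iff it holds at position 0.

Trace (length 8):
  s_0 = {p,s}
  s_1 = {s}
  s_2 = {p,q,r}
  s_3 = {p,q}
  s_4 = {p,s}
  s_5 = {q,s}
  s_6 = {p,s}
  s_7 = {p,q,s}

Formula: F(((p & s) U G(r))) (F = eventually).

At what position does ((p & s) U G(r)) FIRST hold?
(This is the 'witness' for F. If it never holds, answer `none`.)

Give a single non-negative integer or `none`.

Answer: none

Derivation:
s_0={p,s}: ((p & s) U G(r))=False (p & s)=True p=True s=True G(r)=False r=False
s_1={s}: ((p & s) U G(r))=False (p & s)=False p=False s=True G(r)=False r=False
s_2={p,q,r}: ((p & s) U G(r))=False (p & s)=False p=True s=False G(r)=False r=True
s_3={p,q}: ((p & s) U G(r))=False (p & s)=False p=True s=False G(r)=False r=False
s_4={p,s}: ((p & s) U G(r))=False (p & s)=True p=True s=True G(r)=False r=False
s_5={q,s}: ((p & s) U G(r))=False (p & s)=False p=False s=True G(r)=False r=False
s_6={p,s}: ((p & s) U G(r))=False (p & s)=True p=True s=True G(r)=False r=False
s_7={p,q,s}: ((p & s) U G(r))=False (p & s)=True p=True s=True G(r)=False r=False
F(((p & s) U G(r))) does not hold (no witness exists).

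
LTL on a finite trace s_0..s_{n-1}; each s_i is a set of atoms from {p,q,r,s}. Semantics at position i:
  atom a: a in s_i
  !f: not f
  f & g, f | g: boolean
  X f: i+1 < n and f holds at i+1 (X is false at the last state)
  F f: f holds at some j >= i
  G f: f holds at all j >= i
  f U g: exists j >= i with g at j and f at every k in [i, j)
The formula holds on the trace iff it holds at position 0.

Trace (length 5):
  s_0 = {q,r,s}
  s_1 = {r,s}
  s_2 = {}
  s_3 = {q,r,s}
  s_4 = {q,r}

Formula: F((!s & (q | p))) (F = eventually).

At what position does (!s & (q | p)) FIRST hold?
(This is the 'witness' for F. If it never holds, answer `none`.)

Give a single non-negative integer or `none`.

s_0={q,r,s}: (!s & (q | p))=False !s=False s=True (q | p)=True q=True p=False
s_1={r,s}: (!s & (q | p))=False !s=False s=True (q | p)=False q=False p=False
s_2={}: (!s & (q | p))=False !s=True s=False (q | p)=False q=False p=False
s_3={q,r,s}: (!s & (q | p))=False !s=False s=True (q | p)=True q=True p=False
s_4={q,r}: (!s & (q | p))=True !s=True s=False (q | p)=True q=True p=False
F((!s & (q | p))) holds; first witness at position 4.

Answer: 4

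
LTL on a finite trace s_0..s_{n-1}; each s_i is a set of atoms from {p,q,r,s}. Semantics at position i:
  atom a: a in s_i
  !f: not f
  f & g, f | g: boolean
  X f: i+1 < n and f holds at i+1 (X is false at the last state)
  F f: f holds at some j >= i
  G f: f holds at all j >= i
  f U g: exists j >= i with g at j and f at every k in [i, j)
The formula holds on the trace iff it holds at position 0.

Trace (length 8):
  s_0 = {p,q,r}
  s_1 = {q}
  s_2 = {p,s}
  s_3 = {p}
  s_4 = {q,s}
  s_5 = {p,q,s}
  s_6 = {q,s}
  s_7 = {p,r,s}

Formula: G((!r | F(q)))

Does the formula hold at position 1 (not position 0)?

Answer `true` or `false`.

Answer: false

Derivation:
s_0={p,q,r}: G((!r | F(q)))=False (!r | F(q))=True !r=False r=True F(q)=True q=True
s_1={q}: G((!r | F(q)))=False (!r | F(q))=True !r=True r=False F(q)=True q=True
s_2={p,s}: G((!r | F(q)))=False (!r | F(q))=True !r=True r=False F(q)=True q=False
s_3={p}: G((!r | F(q)))=False (!r | F(q))=True !r=True r=False F(q)=True q=False
s_4={q,s}: G((!r | F(q)))=False (!r | F(q))=True !r=True r=False F(q)=True q=True
s_5={p,q,s}: G((!r | F(q)))=False (!r | F(q))=True !r=True r=False F(q)=True q=True
s_6={q,s}: G((!r | F(q)))=False (!r | F(q))=True !r=True r=False F(q)=True q=True
s_7={p,r,s}: G((!r | F(q)))=False (!r | F(q))=False !r=False r=True F(q)=False q=False
Evaluating at position 1: result = False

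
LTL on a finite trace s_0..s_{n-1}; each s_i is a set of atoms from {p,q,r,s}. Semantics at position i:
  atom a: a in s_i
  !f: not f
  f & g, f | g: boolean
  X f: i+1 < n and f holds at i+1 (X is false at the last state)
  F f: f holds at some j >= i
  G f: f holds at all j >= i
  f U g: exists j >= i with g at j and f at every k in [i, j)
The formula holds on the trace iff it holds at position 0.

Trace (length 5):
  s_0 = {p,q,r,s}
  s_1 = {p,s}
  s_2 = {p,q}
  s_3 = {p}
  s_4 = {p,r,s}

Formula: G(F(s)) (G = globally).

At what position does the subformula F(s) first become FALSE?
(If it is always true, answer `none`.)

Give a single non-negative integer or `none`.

s_0={p,q,r,s}: F(s)=True s=True
s_1={p,s}: F(s)=True s=True
s_2={p,q}: F(s)=True s=False
s_3={p}: F(s)=True s=False
s_4={p,r,s}: F(s)=True s=True
G(F(s)) holds globally = True
No violation — formula holds at every position.

Answer: none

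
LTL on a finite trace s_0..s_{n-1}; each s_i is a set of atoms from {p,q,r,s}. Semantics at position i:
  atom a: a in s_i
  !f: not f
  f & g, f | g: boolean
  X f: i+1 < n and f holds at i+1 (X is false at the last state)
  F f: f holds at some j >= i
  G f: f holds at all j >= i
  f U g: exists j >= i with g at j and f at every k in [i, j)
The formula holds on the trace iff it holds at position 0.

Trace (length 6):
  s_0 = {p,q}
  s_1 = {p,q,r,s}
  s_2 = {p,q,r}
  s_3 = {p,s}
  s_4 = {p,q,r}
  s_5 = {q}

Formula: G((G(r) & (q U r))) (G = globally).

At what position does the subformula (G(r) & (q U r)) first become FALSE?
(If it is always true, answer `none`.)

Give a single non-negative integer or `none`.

s_0={p,q}: (G(r) & (q U r))=False G(r)=False r=False (q U r)=True q=True
s_1={p,q,r,s}: (G(r) & (q U r))=False G(r)=False r=True (q U r)=True q=True
s_2={p,q,r}: (G(r) & (q U r))=False G(r)=False r=True (q U r)=True q=True
s_3={p,s}: (G(r) & (q U r))=False G(r)=False r=False (q U r)=False q=False
s_4={p,q,r}: (G(r) & (q U r))=False G(r)=False r=True (q U r)=True q=True
s_5={q}: (G(r) & (q U r))=False G(r)=False r=False (q U r)=False q=True
G((G(r) & (q U r))) holds globally = False
First violation at position 0.

Answer: 0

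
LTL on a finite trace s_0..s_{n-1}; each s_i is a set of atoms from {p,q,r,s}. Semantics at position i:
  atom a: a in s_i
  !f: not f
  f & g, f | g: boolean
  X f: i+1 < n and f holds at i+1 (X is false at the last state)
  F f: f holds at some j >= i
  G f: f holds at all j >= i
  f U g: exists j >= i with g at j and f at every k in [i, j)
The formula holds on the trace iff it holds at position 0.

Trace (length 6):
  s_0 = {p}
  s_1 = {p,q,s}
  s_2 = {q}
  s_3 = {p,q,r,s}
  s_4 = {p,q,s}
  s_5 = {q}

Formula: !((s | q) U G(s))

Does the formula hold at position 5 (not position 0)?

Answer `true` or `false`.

s_0={p}: !((s | q) U G(s))=True ((s | q) U G(s))=False (s | q)=False s=False q=False G(s)=False
s_1={p,q,s}: !((s | q) U G(s))=True ((s | q) U G(s))=False (s | q)=True s=True q=True G(s)=False
s_2={q}: !((s | q) U G(s))=True ((s | q) U G(s))=False (s | q)=True s=False q=True G(s)=False
s_3={p,q,r,s}: !((s | q) U G(s))=True ((s | q) U G(s))=False (s | q)=True s=True q=True G(s)=False
s_4={p,q,s}: !((s | q) U G(s))=True ((s | q) U G(s))=False (s | q)=True s=True q=True G(s)=False
s_5={q}: !((s | q) U G(s))=True ((s | q) U G(s))=False (s | q)=True s=False q=True G(s)=False
Evaluating at position 5: result = True

Answer: true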